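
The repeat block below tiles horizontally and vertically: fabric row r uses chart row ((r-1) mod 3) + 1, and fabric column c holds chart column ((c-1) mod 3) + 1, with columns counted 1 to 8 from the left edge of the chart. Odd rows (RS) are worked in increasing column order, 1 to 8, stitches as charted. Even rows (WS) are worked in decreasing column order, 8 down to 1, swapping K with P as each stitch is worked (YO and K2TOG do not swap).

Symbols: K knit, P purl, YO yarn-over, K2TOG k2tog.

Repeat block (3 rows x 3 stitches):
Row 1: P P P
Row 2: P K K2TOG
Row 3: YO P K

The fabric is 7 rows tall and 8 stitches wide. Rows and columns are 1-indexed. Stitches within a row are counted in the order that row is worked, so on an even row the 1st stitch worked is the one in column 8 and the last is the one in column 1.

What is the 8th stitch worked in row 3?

== STITCH ==
P

Derivation:
Row 3 uses chart row ((3-1) mod 3)+1 = 3. Row 3 is odd, so RS.
Chart row 3 tiled across columns 1-8: YO P K YO P K YO P
Right side: take the tiled row as-is (worked left to right from column 1).
The 8th stitch worked is P.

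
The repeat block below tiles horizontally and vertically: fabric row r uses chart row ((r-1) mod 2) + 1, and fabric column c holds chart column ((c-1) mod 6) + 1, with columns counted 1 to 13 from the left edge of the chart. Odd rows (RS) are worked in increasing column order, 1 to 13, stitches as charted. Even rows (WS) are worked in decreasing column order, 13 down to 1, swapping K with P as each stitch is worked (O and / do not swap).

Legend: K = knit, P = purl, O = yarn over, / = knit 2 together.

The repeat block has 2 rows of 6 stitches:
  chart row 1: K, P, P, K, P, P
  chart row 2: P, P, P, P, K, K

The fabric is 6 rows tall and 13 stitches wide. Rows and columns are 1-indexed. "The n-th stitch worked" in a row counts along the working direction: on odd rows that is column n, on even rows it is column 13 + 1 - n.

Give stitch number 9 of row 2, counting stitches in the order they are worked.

Result:
P

Derivation:
For row 2: chart row = ((2-1) mod 2) + 1 = 2; this is a WS (even) row.
Chart row 2 tiled across columns 1-13: P P P P K K P P P P K K P
WS row: flip the tiled sequence (start at column 13) and apply K<->P; O and / stay.
Row 2 as worked: K P P K K K K P P K K K K
The 9th stitch worked is P.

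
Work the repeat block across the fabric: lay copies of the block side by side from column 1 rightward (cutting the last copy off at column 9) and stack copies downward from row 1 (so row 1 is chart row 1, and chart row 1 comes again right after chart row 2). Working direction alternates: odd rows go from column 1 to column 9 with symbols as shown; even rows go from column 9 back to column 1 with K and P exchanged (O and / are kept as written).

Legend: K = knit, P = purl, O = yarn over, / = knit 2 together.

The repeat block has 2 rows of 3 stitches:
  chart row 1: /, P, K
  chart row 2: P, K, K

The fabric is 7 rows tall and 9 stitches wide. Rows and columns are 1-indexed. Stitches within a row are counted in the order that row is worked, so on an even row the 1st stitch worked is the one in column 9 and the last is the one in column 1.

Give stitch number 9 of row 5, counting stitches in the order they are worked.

For row 5: chart row = ((5-1) mod 2) + 1 = 1; this is a RS (odd) row.
Chart row 1 tiled across columns 1-9: / P K / P K / P K
RS: work column 1 to column 9, symbols as charted — the tiled row is the row as worked.
Counting 9 along the worked row gives K.

Stitch:
K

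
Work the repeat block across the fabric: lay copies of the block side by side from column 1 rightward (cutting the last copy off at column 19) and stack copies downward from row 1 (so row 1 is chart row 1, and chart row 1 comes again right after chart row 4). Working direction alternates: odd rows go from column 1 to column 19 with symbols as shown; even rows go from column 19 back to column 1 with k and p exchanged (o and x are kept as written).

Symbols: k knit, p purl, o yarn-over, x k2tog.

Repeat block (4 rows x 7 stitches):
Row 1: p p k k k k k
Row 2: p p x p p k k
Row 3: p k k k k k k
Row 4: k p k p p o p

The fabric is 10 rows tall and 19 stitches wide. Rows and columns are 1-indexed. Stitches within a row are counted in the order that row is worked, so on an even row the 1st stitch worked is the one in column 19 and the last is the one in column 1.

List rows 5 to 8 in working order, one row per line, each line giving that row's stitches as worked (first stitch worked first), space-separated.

Result:
p p k k k k k p p k k k k k p p k k k
k k x k k p p k k x k k p p k k x k k
p k k k k k k p k k k k k k p k k k k
k k p k p k o k k p k p k o k k p k p

Derivation:
Row 5: chart row 1, RS - tile across columns 1-19 and work as-is.
Row 6: chart row 2, WS - tiled (columns 1-19): p p x p p k k p p x p p k k p p x p p; work from column 19 back to 1 with k<->p swapped.
Row 7: chart row 3, RS - tile across columns 1-19 and work as-is.
Row 8: chart row 4, WS - tiled (columns 1-19): k p k p p o p k p k p p o p k p k p p; work from column 19 back to 1 with k<->p swapped.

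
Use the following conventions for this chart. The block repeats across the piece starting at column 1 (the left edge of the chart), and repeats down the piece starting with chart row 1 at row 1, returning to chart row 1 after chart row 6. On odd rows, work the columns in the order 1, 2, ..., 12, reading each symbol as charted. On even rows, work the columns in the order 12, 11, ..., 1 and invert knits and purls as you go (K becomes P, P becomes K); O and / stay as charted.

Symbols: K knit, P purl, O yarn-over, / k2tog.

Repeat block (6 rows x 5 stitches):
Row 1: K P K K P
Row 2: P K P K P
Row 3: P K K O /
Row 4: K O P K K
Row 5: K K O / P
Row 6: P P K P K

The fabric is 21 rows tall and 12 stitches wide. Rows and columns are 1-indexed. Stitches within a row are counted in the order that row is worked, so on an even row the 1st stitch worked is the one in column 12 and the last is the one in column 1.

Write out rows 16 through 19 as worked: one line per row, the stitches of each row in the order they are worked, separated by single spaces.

Row 16: chart row 4, WS - tiled (columns 1-12): K O P K K K O P K K K O; work from column 12 back to 1 with K<->P swapped.
Row 17: chart row 5, RS - tile across columns 1-12 and work as-is.
Row 18: chart row 6, WS - tiled (columns 1-12): P P K P K P P K P K P P; work from column 12 back to 1 with K<->P swapped.
Row 19: chart row 1, RS - tile across columns 1-12 and work as-is.

== ROWS AS WORKED ==
O P P P K O P P P K O P
K K O / P K K O / P K K
K K P K P K K P K P K K
K P K K P K P K K P K P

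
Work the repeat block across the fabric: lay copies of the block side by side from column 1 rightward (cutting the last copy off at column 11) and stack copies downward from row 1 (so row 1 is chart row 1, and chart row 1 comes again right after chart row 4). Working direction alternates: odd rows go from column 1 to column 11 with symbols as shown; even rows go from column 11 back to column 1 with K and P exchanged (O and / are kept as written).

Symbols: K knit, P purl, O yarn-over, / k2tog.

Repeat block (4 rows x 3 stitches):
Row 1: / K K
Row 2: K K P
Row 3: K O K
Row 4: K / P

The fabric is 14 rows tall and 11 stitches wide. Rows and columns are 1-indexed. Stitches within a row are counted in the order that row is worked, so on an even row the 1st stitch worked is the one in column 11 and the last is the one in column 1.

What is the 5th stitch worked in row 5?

== STITCH ==
K

Derivation:
Row 5 uses chart row ((5-1) mod 4)+1 = 1. Row 5 is odd, so RS.
Chart row 1 tiled across columns 1-11: / K K / K K / K K / K
Right side: take the tiled row as-is (worked left to right from column 1).
Counting 5 along the worked row gives K.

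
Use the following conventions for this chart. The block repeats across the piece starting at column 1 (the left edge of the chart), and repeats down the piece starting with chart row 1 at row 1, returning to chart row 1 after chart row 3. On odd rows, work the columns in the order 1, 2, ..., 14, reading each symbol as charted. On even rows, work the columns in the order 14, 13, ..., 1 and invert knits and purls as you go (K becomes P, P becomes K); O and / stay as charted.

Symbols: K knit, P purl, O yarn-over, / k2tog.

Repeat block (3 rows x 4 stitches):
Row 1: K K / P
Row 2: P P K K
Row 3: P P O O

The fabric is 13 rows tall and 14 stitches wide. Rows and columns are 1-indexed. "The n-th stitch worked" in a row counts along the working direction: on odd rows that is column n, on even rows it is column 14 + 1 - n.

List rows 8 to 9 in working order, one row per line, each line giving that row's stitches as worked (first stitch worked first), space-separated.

Result:
K K P P K K P P K K P P K K
P P O O P P O O P P O O P P

Derivation:
Row 8: chart row 2, WS - tiled (columns 1-14): P P K K P P K K P P K K P P; work from column 14 back to 1 with K<->P swapped.
Row 9: chart row 3, RS - tile across columns 1-14 and work as-is.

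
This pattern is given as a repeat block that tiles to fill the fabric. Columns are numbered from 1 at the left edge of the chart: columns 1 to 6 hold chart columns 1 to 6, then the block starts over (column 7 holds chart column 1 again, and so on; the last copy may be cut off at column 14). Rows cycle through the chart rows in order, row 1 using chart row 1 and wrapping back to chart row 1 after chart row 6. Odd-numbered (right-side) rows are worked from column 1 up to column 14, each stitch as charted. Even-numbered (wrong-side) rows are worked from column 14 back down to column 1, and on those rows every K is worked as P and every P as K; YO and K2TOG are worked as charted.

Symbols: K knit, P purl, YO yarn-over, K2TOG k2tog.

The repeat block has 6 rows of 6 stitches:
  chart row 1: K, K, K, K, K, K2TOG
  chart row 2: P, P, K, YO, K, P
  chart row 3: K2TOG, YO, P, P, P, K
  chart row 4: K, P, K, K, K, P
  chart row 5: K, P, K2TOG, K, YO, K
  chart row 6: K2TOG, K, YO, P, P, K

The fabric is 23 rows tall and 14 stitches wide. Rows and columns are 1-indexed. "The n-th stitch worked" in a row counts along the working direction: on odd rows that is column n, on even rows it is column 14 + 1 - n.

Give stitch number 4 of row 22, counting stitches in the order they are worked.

For row 22: chart row = ((22-1) mod 6) + 1 = 4; this is a WS (even) row.
Chart row 4 tiled across columns 1-14: K P K K K P K P K K K P K P
WS row: flip the tiled sequence (start at column 14) and apply K<->P; YO and K2TOG stay.
Row 22 as worked: K P K P P P K P K P P P K P
The 4th stitch worked is P.

Stitch:
P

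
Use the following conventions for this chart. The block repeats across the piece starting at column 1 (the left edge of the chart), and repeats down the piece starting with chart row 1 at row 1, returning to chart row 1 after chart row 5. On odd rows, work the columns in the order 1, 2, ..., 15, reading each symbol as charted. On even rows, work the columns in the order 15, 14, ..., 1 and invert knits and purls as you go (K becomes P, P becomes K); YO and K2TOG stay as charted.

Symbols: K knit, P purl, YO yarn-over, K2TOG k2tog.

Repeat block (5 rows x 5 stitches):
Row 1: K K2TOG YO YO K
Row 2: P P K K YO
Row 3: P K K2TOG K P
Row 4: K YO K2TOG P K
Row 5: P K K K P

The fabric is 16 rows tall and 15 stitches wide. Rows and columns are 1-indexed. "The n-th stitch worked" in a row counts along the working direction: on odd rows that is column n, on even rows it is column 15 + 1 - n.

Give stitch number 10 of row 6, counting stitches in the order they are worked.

Row 6: (6-1) mod 5 = 0, so use chart row 1. Even row -> WS.
Chart row 1 tiled across columns 1-15: K K2TOG YO YO K K K2TOG YO YO K K K2TOG YO YO K
WS row: flip the tiled sequence (start at column 15) and apply K<->P; YO and K2TOG stay.
Row 6 as worked: P YO YO K2TOG P P YO YO K2TOG P P YO YO K2TOG P
Stitch 10 in working order -> P

Result:
P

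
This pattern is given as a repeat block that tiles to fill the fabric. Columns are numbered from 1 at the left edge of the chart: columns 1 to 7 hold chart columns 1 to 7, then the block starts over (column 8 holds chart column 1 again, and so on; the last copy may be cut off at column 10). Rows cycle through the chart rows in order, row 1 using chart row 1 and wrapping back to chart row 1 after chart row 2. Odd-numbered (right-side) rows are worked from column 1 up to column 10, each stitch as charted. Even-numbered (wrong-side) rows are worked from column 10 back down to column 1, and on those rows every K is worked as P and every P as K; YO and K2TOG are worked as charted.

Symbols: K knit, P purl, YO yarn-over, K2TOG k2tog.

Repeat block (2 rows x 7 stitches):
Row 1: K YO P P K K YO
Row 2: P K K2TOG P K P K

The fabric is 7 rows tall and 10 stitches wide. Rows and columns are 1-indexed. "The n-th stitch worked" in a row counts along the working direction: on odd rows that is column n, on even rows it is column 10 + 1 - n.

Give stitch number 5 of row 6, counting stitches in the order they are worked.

For row 6: chart row = ((6-1) mod 2) + 1 = 2; this is a WS (even) row.
Chart row 2 tiled across columns 1-10: P K K2TOG P K P K P K K2TOG
WS: work from column 10 back to column 1 (reverse the tiled row), swapping K<->P (YO and K2TOG unchanged).
Row 6 as worked: K2TOG P K P K P K K2TOG P K
Counting 5 along the worked row gives K.

== STITCH ==
K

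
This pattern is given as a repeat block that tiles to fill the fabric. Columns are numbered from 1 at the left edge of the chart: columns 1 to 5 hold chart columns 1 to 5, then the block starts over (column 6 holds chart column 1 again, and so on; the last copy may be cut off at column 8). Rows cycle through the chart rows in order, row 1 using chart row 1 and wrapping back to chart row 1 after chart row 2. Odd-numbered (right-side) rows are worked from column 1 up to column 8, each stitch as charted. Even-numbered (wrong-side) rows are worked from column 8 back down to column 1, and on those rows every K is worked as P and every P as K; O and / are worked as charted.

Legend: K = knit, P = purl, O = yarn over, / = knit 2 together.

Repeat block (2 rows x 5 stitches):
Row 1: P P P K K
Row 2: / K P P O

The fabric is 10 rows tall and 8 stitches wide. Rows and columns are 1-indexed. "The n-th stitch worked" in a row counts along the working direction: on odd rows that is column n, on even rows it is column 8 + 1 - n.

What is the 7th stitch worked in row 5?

Row 5 uses chart row ((5-1) mod 2)+1 = 1. Row 5 is odd, so RS.
Chart row 1 tiled across columns 1-8: P P P K K P P P
Right side: take the tiled row as-is (worked left to right from column 1).
Stitch 7 in working order -> P

Stitch:
P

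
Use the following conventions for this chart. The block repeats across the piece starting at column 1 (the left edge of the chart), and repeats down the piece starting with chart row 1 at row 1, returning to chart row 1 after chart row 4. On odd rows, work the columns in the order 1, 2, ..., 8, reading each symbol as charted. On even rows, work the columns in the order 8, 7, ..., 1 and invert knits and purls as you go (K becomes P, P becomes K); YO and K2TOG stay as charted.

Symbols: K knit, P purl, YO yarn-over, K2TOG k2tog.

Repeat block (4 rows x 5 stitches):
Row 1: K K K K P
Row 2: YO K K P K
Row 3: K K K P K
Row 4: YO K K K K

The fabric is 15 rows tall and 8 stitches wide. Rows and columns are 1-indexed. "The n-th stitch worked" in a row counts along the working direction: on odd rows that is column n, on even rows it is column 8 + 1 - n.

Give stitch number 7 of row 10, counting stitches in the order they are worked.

Row 10: (10-1) mod 4 = 1, so use chart row 2. Even row -> WS.
Chart row 2 tiled across columns 1-8: YO K K P K YO K K
Wrong side: read the tiled row from column 8 down to 1 and exchange K with P (leave YO, K2TOG).
Row 10 as worked: P P YO P K P P YO
The 7th stitch worked is P.

== STITCH ==
P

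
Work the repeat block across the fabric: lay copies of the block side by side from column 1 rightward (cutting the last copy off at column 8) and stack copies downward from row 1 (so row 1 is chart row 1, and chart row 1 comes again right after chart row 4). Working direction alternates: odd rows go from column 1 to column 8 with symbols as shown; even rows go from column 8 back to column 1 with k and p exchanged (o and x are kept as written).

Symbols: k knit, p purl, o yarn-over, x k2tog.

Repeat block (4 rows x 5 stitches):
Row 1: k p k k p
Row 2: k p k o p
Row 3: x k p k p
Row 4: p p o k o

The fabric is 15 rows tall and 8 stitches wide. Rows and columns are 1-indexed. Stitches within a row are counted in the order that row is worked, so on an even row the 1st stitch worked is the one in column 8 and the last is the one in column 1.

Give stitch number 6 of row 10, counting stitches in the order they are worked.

Row 10 uses chart row ((10-1) mod 4)+1 = 2. Row 10 is even, so WS.
Chart row 2 tiled across columns 1-8: k p k o p k p k
WS row: flip the tiled sequence (start at column 8) and apply k<->p; o and x stay.
Row 10 as worked: p k p k o p k p
The 6th stitch worked is p.

== STITCH ==
p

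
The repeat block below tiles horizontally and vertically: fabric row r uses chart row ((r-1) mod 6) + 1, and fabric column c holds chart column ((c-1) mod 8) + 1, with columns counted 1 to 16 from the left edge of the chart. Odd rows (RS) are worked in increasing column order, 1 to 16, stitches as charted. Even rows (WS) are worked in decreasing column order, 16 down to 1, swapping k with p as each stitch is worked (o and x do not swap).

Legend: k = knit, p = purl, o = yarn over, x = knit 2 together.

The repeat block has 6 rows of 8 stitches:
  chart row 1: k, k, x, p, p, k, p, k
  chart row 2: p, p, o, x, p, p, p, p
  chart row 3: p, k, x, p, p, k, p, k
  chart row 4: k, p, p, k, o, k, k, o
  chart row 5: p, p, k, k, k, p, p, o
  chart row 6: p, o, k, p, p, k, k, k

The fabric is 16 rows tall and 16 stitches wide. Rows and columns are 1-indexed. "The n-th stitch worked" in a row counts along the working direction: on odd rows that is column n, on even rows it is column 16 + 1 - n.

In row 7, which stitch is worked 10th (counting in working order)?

Stitch:
k

Derivation:
For row 7: chart row = ((7-1) mod 6) + 1 = 1; this is a RS (odd) row.
Chart row 1 tiled across columns 1-16: k k x p p k p k k k x p p k p k
RS row: no reversal, no swap; stitch n worked = column n.
Stitch 10 in working order -> k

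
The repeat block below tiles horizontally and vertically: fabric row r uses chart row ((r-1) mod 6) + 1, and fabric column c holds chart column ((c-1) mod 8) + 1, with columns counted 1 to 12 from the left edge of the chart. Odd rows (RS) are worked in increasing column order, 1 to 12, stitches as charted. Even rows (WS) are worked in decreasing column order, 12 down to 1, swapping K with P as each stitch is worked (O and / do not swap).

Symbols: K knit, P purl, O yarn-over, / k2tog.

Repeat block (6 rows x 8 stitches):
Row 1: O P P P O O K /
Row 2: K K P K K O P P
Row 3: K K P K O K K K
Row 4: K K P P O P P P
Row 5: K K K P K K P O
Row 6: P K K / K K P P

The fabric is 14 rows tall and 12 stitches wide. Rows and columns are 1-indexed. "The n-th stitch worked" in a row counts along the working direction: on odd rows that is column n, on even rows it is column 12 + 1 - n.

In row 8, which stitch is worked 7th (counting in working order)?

For row 8: chart row = ((8-1) mod 6) + 1 = 2; this is a WS (even) row.
Chart row 2 tiled across columns 1-12: K K P K K O P P K K P K
WS: work from column 12 back to column 1 (reverse the tiled row), swapping K<->P (O and / unchanged).
Row 8 as worked: P K P P K K O P P K P P
The 7th stitch worked is O.

Stitch:
O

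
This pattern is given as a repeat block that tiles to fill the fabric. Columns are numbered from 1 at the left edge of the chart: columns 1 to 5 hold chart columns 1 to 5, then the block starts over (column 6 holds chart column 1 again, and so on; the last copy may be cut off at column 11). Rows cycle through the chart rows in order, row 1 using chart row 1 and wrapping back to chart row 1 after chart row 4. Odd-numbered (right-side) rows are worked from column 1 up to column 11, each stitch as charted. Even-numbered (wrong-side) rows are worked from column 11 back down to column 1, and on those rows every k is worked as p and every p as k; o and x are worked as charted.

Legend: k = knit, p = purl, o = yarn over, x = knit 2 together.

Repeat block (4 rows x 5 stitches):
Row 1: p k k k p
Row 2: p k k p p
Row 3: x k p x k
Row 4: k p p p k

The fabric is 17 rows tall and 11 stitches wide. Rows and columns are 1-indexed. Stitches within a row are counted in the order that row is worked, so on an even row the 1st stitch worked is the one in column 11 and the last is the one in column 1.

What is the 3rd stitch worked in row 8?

Result:
k

Derivation:
For row 8: chart row = ((8-1) mod 4) + 1 = 4; this is a WS (even) row.
Chart row 4 tiled across columns 1-11: k p p p k k p p p k k
Wrong side: read the tiled row from column 11 down to 1 and exchange k with p (leave o, x).
Row 8 as worked: p p k k k p p k k k p
Counting 3 along the worked row gives k.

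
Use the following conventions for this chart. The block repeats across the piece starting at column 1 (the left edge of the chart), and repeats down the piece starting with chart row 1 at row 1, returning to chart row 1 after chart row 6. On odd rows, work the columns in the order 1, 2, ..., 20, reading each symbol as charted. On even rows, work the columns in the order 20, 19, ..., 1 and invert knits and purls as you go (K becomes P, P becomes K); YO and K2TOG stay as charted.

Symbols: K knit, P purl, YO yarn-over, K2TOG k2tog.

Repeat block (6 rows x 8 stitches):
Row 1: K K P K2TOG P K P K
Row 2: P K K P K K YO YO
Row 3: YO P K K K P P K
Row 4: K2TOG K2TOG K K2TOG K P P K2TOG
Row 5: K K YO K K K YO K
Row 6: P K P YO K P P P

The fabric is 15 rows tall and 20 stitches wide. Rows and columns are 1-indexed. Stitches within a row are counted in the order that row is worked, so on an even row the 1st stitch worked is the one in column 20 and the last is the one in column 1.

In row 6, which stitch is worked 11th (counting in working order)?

Row 6 uses chart row ((6-1) mod 6)+1 = 6. Row 6 is even, so WS.
Chart row 6 tiled across columns 1-20: P K P YO K P P P P K P YO K P P P P K P YO
WS row: flip the tiled sequence (start at column 20) and apply K<->P; YO and K2TOG stay.
Row 6 as worked: YO K P K K K K P YO K P K K K K P YO K P K
Counting 11 along the worked row gives P.

Stitch:
P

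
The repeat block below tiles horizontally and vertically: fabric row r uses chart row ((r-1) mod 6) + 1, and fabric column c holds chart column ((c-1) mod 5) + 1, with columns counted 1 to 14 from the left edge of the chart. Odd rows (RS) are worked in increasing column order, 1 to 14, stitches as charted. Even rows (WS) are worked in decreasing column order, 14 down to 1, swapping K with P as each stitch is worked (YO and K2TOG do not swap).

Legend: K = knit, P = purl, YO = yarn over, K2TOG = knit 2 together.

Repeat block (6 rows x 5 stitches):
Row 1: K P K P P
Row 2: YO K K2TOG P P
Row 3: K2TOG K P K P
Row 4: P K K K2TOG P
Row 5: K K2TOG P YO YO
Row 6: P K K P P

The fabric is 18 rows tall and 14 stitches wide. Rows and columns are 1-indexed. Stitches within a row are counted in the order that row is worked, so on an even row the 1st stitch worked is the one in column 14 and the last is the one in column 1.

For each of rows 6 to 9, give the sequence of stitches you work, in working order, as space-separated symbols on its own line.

Row 6: chart row 6, WS - tiled (columns 1-14): P K K P P P K K P P P K K P; work from column 14 back to 1 with K<->P swapped.
Row 7: chart row 1, RS - tile across columns 1-14 and work as-is.
Row 8: chart row 2, WS - tiled (columns 1-14): YO K K2TOG P P YO K K2TOG P P YO K K2TOG P; work from column 14 back to 1 with K<->P swapped.
Row 9: chart row 3, RS - tile across columns 1-14 and work as-is.

== ROWS AS WORKED ==
K P P K K K P P K K K P P K
K P K P P K P K P P K P K P
K K2TOG P YO K K K2TOG P YO K K K2TOG P YO
K2TOG K P K P K2TOG K P K P K2TOG K P K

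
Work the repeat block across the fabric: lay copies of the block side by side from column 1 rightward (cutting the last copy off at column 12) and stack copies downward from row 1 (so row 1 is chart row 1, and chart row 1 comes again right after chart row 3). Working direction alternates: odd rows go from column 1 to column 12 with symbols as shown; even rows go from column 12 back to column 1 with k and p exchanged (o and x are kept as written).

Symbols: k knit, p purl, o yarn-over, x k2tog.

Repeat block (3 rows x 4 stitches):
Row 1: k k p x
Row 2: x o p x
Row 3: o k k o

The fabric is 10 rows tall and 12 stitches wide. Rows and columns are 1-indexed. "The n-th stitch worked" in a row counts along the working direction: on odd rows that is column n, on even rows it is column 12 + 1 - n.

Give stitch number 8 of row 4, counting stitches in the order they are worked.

Row 4 uses chart row ((4-1) mod 3)+1 = 1. Row 4 is even, so WS.
Chart row 1 tiled across columns 1-12: k k p x k k p x k k p x
WS: work from column 12 back to column 1 (reverse the tiled row), swapping k<->p (o and x unchanged).
Row 4 as worked: x k p p x k p p x k p p
The 8th stitch worked is p.

Stitch:
p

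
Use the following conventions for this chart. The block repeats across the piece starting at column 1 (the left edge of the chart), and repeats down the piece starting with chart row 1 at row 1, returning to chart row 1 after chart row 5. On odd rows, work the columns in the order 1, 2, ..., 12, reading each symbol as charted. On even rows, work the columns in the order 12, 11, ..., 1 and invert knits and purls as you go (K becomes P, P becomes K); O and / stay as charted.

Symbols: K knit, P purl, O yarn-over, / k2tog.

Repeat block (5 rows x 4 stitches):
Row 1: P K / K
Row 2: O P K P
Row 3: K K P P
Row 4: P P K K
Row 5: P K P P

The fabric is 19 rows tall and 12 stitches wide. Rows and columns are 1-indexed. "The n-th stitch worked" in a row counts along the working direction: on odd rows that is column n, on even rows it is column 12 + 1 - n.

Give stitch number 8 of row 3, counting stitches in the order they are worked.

Stitch:
P

Derivation:
Row 3 uses chart row ((3-1) mod 5)+1 = 3. Row 3 is odd, so RS.
Chart row 3 tiled across columns 1-12: K K P P K K P P K K P P
Right side: take the tiled row as-is (worked left to right from column 1).
Counting 8 along the worked row gives P.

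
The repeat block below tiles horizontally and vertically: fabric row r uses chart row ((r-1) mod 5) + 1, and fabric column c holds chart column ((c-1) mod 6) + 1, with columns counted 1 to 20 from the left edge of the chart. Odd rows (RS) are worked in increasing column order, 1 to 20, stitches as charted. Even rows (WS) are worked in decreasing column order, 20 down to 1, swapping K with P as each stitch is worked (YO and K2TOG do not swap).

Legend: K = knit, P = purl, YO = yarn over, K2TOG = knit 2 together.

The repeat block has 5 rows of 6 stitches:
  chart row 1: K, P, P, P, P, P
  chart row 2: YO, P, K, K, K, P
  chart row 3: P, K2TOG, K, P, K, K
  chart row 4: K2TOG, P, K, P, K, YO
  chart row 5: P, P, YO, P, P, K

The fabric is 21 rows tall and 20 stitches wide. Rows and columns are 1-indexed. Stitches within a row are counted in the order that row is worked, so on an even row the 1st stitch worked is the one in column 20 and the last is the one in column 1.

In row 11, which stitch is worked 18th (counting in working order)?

Row 11: (11-1) mod 5 = 0, so use chart row 1. Odd row -> RS.
Chart row 1 tiled across columns 1-20: K P P P P P K P P P P P K P P P P P K P
Right side: take the tiled row as-is (worked left to right from column 1).
Stitch 18 in working order -> P

Result:
P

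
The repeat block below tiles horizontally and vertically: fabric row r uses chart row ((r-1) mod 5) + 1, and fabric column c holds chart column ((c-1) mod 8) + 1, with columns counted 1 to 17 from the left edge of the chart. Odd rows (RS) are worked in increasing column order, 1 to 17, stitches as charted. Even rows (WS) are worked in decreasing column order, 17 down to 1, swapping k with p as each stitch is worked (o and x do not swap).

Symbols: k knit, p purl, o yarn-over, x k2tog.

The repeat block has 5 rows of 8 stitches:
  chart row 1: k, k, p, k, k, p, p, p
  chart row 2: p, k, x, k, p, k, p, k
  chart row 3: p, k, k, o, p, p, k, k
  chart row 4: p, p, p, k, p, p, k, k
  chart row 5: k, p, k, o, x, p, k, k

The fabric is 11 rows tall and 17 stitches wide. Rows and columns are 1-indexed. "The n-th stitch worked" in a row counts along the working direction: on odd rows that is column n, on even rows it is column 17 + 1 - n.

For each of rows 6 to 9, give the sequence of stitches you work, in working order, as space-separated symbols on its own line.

Rows as worked:
p k k k p p k p p k k k p p k p p
p k x k p k p k p k x k p k p k p
k p p k k o p p k p p k k o p p k
p p p k p p k k p p p k p p k k p

Derivation:
Row 6: chart row 1, WS - tiled (columns 1-17): k k p k k p p p k k p k k p p p k; work from column 17 back to 1 with k<->p swapped.
Row 7: chart row 2, RS - tile across columns 1-17 and work as-is.
Row 8: chart row 3, WS - tiled (columns 1-17): p k k o p p k k p k k o p p k k p; work from column 17 back to 1 with k<->p swapped.
Row 9: chart row 4, RS - tile across columns 1-17 and work as-is.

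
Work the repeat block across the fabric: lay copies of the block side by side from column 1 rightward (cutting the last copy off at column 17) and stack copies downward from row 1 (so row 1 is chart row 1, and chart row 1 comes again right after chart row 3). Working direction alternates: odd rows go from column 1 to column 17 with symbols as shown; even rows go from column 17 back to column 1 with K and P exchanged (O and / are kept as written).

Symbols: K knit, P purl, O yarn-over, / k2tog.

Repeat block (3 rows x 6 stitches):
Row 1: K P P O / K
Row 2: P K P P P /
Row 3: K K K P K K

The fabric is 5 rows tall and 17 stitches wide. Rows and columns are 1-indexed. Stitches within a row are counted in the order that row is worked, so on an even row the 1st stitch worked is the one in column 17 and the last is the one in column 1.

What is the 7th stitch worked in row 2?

Result:
K

Derivation:
Row 2 uses chart row ((2-1) mod 3)+1 = 2. Row 2 is even, so WS.
Chart row 2 tiled across columns 1-17: P K P P P / P K P P P / P K P P P
WS: work from column 17 back to column 1 (reverse the tiled row), swapping K<->P (O and / unchanged).
Row 2 as worked: K K K P K / K K K P K / K K K P K
Stitch 7 in working order -> K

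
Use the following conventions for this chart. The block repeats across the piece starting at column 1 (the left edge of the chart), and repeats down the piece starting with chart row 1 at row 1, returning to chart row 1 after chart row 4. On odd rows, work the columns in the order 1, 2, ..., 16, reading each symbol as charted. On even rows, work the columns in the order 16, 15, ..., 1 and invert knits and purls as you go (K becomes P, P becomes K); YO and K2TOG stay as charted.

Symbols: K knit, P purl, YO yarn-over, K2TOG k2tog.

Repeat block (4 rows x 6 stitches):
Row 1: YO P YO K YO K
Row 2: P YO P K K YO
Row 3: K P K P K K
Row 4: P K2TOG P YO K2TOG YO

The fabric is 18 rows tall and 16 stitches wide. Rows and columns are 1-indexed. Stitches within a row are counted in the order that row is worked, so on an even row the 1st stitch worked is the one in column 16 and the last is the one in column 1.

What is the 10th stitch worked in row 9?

Row 9 uses chart row ((9-1) mod 4)+1 = 1. Row 9 is odd, so RS.
Chart row 1 tiled across columns 1-16: YO P YO K YO K YO P YO K YO K YO P YO K
RS row: no reversal, no swap; stitch n worked = column n.
The 10th stitch worked is K.

== STITCH ==
K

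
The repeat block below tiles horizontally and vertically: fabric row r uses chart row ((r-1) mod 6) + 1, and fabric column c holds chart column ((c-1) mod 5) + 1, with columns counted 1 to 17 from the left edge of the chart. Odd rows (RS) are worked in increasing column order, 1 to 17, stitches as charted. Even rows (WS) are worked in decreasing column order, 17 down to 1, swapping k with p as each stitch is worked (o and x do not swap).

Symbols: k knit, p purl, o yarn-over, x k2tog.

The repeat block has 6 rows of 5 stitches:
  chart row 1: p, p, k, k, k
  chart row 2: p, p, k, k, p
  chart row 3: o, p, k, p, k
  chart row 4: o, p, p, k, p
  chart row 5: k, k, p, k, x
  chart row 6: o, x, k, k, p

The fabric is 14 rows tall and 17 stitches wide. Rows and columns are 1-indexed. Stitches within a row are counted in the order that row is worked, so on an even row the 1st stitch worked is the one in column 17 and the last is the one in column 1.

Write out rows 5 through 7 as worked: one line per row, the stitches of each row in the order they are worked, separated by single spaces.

Row 5: chart row 5, RS - tile across columns 1-17 and work as-is.
Row 6: chart row 6, WS - tiled (columns 1-17): o x k k p o x k k p o x k k p o x; work from column 17 back to 1 with k<->p swapped.
Row 7: chart row 1, RS - tile across columns 1-17 and work as-is.

== ROWS AS WORKED ==
k k p k x k k p k x k k p k x k k
x o k p p x o k p p x o k p p x o
p p k k k p p k k k p p k k k p p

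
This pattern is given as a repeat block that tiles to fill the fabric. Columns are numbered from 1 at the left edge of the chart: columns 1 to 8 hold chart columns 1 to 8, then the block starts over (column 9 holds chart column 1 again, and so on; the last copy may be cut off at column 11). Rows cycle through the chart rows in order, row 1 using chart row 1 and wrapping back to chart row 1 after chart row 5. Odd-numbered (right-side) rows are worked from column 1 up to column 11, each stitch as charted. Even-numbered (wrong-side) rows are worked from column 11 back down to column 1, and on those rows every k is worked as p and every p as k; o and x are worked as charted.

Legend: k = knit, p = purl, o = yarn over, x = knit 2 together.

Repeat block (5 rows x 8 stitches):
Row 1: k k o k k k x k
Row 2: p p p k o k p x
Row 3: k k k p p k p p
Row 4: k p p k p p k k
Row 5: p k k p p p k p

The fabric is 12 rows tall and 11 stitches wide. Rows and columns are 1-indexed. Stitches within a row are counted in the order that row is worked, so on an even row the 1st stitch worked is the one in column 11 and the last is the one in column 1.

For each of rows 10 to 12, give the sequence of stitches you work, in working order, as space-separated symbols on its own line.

Row 10: chart row 5, WS - tiled (columns 1-11): p k k p p p k p p k k; work from column 11 back to 1 with k<->p swapped.
Row 11: chart row 1, RS - tile across columns 1-11 and work as-is.
Row 12: chart row 2, WS - tiled (columns 1-11): p p p k o k p x p p p; work from column 11 back to 1 with k<->p swapped.

Rows as worked:
p p k k p k k k p p k
k k o k k k x k k k o
k k k x k p o p k k k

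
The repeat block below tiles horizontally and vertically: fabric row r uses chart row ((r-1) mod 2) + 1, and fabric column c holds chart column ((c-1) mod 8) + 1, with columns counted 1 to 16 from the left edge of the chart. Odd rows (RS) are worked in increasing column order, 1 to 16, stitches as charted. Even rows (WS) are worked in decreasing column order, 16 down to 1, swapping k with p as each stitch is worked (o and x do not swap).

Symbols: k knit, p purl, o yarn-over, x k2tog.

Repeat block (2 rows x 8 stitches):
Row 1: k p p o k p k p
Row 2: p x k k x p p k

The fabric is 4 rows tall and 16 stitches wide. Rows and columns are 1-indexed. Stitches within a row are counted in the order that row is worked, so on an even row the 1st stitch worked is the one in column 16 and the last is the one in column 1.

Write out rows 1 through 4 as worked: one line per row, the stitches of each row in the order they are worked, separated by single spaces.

Row 1: chart row 1, RS - tile across columns 1-16 and work as-is.
Row 2: chart row 2, WS - tiled (columns 1-16): p x k k x p p k p x k k x p p k; work from column 16 back to 1 with k<->p swapped.
Row 3: chart row 1, RS - tile across columns 1-16 and work as-is.
Row 4: chart row 2, WS - tiled (columns 1-16): p x k k x p p k p x k k x p p k; work from column 16 back to 1 with k<->p swapped.

Result:
k p p o k p k p k p p o k p k p
p k k x p p x k p k k x p p x k
k p p o k p k p k p p o k p k p
p k k x p p x k p k k x p p x k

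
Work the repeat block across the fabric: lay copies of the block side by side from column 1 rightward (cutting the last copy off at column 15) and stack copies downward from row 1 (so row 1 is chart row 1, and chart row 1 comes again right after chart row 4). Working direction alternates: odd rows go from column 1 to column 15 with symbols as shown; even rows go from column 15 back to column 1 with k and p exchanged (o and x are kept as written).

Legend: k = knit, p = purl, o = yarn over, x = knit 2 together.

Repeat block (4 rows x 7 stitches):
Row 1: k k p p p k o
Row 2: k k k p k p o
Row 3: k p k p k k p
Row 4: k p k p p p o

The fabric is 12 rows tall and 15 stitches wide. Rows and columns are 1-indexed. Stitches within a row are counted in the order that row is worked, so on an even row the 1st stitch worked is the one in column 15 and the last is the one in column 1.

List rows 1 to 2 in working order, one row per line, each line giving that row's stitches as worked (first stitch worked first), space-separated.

Result:
k k p p p k o k k p p p k o k
p o k p k p p p o k p k p p p

Derivation:
Row 1: chart row 1, RS - tile across columns 1-15 and work as-is.
Row 2: chart row 2, WS - tiled (columns 1-15): k k k p k p o k k k p k p o k; work from column 15 back to 1 with k<->p swapped.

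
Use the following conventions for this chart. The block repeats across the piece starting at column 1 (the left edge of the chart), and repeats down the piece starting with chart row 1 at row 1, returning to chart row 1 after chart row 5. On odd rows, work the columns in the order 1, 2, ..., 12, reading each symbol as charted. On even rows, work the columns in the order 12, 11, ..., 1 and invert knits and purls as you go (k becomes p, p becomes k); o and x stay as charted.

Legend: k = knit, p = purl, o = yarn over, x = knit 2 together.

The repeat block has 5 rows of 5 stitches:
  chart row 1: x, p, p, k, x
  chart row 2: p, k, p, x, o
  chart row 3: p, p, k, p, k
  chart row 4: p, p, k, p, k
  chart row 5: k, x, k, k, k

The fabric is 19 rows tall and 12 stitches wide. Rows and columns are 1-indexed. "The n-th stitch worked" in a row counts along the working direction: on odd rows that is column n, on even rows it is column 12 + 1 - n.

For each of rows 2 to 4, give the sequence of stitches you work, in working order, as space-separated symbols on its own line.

Rows as worked:
p k o x k p k o x k p k
p p k p k p p k p k p p
k k p k p k k p k p k k

Derivation:
Row 2: chart row 2, WS - tiled (columns 1-12): p k p x o p k p x o p k; work from column 12 back to 1 with k<->p swapped.
Row 3: chart row 3, RS - tile across columns 1-12 and work as-is.
Row 4: chart row 4, WS - tiled (columns 1-12): p p k p k p p k p k p p; work from column 12 back to 1 with k<->p swapped.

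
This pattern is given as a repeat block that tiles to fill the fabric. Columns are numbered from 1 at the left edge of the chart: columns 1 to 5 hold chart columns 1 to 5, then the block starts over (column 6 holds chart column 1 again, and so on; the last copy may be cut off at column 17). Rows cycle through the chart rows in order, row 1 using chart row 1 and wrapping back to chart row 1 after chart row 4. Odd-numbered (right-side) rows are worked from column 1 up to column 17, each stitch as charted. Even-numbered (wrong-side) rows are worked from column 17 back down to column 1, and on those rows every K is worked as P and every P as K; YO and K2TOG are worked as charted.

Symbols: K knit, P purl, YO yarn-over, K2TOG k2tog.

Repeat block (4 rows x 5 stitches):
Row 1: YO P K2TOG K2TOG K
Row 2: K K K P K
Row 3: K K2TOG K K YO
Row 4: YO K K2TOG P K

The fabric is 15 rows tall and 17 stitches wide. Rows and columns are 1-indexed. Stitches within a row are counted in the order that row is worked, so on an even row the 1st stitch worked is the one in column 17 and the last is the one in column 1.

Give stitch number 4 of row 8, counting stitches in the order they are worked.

Row 8: (8-1) mod 4 = 3, so use chart row 4. Even row -> WS.
Chart row 4 tiled across columns 1-17: YO K K2TOG P K YO K K2TOG P K YO K K2TOG P K YO K
WS: work from column 17 back to column 1 (reverse the tiled row), swapping K<->P (YO and K2TOG unchanged).
Row 8 as worked: P YO P K K2TOG P YO P K K2TOG P YO P K K2TOG P YO
Counting 4 along the worked row gives K.

Result:
K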